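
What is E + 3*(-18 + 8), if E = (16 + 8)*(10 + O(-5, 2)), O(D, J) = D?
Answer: 90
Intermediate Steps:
E = 120 (E = (16 + 8)*(10 - 5) = 24*5 = 120)
E + 3*(-18 + 8) = 120 + 3*(-18 + 8) = 120 + 3*(-10) = 120 - 30 = 90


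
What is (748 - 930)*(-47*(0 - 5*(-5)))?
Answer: 213850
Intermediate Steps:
(748 - 930)*(-47*(0 - 5*(-5))) = -(-8554)*(0 + 25) = -(-8554)*25 = -182*(-1175) = 213850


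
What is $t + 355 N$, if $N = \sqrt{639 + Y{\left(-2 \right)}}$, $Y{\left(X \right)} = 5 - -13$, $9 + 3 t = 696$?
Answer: $229 + 1065 \sqrt{73} \approx 9328.4$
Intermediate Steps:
$t = 229$ ($t = -3 + \frac{1}{3} \cdot 696 = -3 + 232 = 229$)
$Y{\left(X \right)} = 18$ ($Y{\left(X \right)} = 5 + 13 = 18$)
$N = 3 \sqrt{73}$ ($N = \sqrt{639 + 18} = \sqrt{657} = 3 \sqrt{73} \approx 25.632$)
$t + 355 N = 229 + 355 \cdot 3 \sqrt{73} = 229 + 1065 \sqrt{73}$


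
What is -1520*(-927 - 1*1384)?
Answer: 3512720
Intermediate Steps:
-1520*(-927 - 1*1384) = -1520*(-927 - 1384) = -1520*(-2311) = 3512720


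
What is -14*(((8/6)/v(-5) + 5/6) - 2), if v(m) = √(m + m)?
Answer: 49/3 + 28*I*√10/15 ≈ 16.333 + 5.9029*I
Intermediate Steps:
v(m) = √2*√m (v(m) = √(2*m) = √2*√m)
-14*(((8/6)/v(-5) + 5/6) - 2) = -14*(((8/6)/((√2*√(-5))) + 5/6) - 2) = -14*(((8*(⅙))/((√2*(I*√5))) + 5*(⅙)) - 2) = -14*((4/(3*((I*√10))) + ⅚) - 2) = -14*((4*(-I*√10/10)/3 + ⅚) - 2) = -14*((-2*I*√10/15 + ⅚) - 2) = -14*((⅚ - 2*I*√10/15) - 2) = -14*(-7/6 - 2*I*√10/15) = 49/3 + 28*I*√10/15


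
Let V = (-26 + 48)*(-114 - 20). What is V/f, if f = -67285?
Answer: 2948/67285 ≈ 0.043814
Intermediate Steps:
V = -2948 (V = 22*(-134) = -2948)
V/f = -2948/(-67285) = -2948*(-1/67285) = 2948/67285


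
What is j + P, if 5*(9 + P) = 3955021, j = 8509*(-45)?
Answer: 2040451/5 ≈ 4.0809e+5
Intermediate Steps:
j = -382905
P = 3954976/5 (P = -9 + (⅕)*3955021 = -9 + 3955021/5 = 3954976/5 ≈ 7.9100e+5)
j + P = -382905 + 3954976/5 = 2040451/5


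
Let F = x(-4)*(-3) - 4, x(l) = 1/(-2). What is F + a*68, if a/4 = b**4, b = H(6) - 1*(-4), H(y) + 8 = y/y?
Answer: 44059/2 ≈ 22030.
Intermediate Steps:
x(l) = -1/2
H(y) = -7 (H(y) = -8 + y/y = -8 + 1 = -7)
b = -3 (b = -7 - 1*(-4) = -7 + 4 = -3)
a = 324 (a = 4*(-3)**4 = 4*81 = 324)
F = -5/2 (F = -1/2*(-3) - 4 = 3/2 - 4 = -5/2 ≈ -2.5000)
F + a*68 = -5/2 + 324*68 = -5/2 + 22032 = 44059/2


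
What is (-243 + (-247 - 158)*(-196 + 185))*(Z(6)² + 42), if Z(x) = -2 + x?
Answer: 244296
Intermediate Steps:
(-243 + (-247 - 158)*(-196 + 185))*(Z(6)² + 42) = (-243 + (-247 - 158)*(-196 + 185))*((-2 + 6)² + 42) = (-243 - 405*(-11))*(4² + 42) = (-243 + 4455)*(16 + 42) = 4212*58 = 244296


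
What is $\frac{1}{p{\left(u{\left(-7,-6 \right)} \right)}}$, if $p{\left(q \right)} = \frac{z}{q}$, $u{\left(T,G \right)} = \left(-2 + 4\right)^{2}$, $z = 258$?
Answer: $\frac{2}{129} \approx 0.015504$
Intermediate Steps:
$u{\left(T,G \right)} = 4$ ($u{\left(T,G \right)} = 2^{2} = 4$)
$p{\left(q \right)} = \frac{258}{q}$
$\frac{1}{p{\left(u{\left(-7,-6 \right)} \right)}} = \frac{1}{258 \cdot \frac{1}{4}} = \frac{1}{\frac{129}{2}} = \frac{2}{129}$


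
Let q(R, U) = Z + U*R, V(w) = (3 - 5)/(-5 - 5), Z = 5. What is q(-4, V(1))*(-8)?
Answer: -168/5 ≈ -33.600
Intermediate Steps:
V(w) = ⅕ (V(w) = -2/(-10) = -2*(-⅒) = ⅕)
q(R, U) = 5 + R*U (q(R, U) = 5 + U*R = 5 + R*U)
q(-4, V(1))*(-8) = (5 - 4*⅕)*(-8) = (5 - ⅘)*(-8) = (21/5)*(-8) = -168/5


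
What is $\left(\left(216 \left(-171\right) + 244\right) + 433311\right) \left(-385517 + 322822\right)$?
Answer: $-24866028205$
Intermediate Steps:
$\left(\left(216 \left(-171\right) + 244\right) + 433311\right) \left(-385517 + 322822\right) = \left(\left(-36936 + 244\right) + 433311\right) \left(-62695\right) = \left(-36692 + 433311\right) \left(-62695\right) = 396619 \left(-62695\right) = -24866028205$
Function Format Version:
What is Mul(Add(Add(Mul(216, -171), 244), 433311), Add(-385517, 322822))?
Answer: -24866028205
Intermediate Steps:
Mul(Add(Add(Mul(216, -171), 244), 433311), Add(-385517, 322822)) = Mul(Add(Add(-36936, 244), 433311), -62695) = Mul(Add(-36692, 433311), -62695) = Mul(396619, -62695) = -24866028205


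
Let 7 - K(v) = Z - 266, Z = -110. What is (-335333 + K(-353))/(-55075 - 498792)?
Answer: 334950/553867 ≈ 0.60475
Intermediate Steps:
K(v) = 383 (K(v) = 7 - (-110 - 266) = 7 - 1*(-376) = 7 + 376 = 383)
(-335333 + K(-353))/(-55075 - 498792) = (-335333 + 383)/(-55075 - 498792) = -334950/(-553867) = -334950*(-1/553867) = 334950/553867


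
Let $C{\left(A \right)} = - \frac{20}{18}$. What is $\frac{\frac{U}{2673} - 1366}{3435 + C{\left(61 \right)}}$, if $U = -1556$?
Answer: $- \frac{3652874}{9178785} \approx -0.39797$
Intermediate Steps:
$C{\left(A \right)} = - \frac{10}{9}$ ($C{\left(A \right)} = \left(-20\right) \frac{1}{18} = - \frac{10}{9}$)
$\frac{\frac{U}{2673} - 1366}{3435 + C{\left(61 \right)}} = \frac{- \frac{1556}{2673} - 1366}{3435 - \frac{10}{9}} = \frac{\left(-1556\right) \frac{1}{2673} - 1366}{\frac{30905}{9}} = \left(- \frac{1556}{2673} - 1366\right) \frac{9}{30905} = \left(- \frac{3652874}{2673}\right) \frac{9}{30905} = - \frac{3652874}{9178785}$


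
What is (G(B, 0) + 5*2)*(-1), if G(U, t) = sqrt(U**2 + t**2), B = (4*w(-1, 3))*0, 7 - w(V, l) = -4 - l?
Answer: -10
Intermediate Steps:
w(V, l) = 11 + l (w(V, l) = 7 - (-4 - l) = 7 + (4 + l) = 11 + l)
B = 0 (B = (4*(11 + 3))*0 = (4*14)*0 = 56*0 = 0)
(G(B, 0) + 5*2)*(-1) = (sqrt(0**2 + 0**2) + 5*2)*(-1) = (sqrt(0 + 0) + 10)*(-1) = (sqrt(0) + 10)*(-1) = (0 + 10)*(-1) = 10*(-1) = -10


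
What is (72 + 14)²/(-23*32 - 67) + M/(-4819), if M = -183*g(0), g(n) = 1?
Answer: -581875/63437 ≈ -9.1725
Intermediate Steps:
M = -183 (M = -183*1 = -183)
(72 + 14)²/(-23*32 - 67) + M/(-4819) = (72 + 14)²/(-23*32 - 67) - 183/(-4819) = 86²/(-736 - 67) - 183*(-1/4819) = 7396/(-803) + 3/79 = 7396*(-1/803) + 3/79 = -7396/803 + 3/79 = -581875/63437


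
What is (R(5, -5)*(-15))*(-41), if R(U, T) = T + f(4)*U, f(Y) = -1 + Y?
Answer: 6150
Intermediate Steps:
R(U, T) = T + 3*U (R(U, T) = T + (-1 + 4)*U = T + 3*U)
(R(5, -5)*(-15))*(-41) = ((-5 + 3*5)*(-15))*(-41) = ((-5 + 15)*(-15))*(-41) = (10*(-15))*(-41) = -150*(-41) = 6150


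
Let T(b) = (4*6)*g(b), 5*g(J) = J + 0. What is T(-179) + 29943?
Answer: 145419/5 ≈ 29084.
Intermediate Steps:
g(J) = J/5 (g(J) = (J + 0)/5 = J/5)
T(b) = 24*b/5 (T(b) = (4*6)*(b/5) = 24*(b/5) = 24*b/5)
T(-179) + 29943 = (24/5)*(-179) + 29943 = -4296/5 + 29943 = 145419/5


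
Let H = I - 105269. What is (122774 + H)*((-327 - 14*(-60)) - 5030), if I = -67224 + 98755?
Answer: -221495612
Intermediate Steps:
I = 31531
H = -73738 (H = 31531 - 105269 = -73738)
(122774 + H)*((-327 - 14*(-60)) - 5030) = (122774 - 73738)*((-327 - 14*(-60)) - 5030) = 49036*((-327 + 840) - 5030) = 49036*(513 - 5030) = 49036*(-4517) = -221495612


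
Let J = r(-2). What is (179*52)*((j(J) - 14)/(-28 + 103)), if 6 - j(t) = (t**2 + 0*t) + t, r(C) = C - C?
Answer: -74464/75 ≈ -992.85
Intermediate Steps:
r(C) = 0
J = 0
j(t) = 6 - t - t**2 (j(t) = 6 - ((t**2 + 0*t) + t) = 6 - ((t**2 + 0) + t) = 6 - (t**2 + t) = 6 - (t + t**2) = 6 + (-t - t**2) = 6 - t - t**2)
(179*52)*((j(J) - 14)/(-28 + 103)) = (179*52)*(((6 - 1*0 - 1*0**2) - 14)/(-28 + 103)) = 9308*(((6 + 0 - 1*0) - 14)/75) = 9308*(((6 + 0 + 0) - 14)*(1/75)) = 9308*((6 - 14)*(1/75)) = 9308*(-8*1/75) = 9308*(-8/75) = -74464/75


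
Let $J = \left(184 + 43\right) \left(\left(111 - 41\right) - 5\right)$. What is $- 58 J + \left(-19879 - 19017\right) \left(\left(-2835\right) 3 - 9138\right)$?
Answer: $685386338$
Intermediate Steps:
$J = 14755$ ($J = 227 \left(\left(111 - 41\right) - 5\right) = 227 \left(70 - 5\right) = 227 \cdot 65 = 14755$)
$- 58 J + \left(-19879 - 19017\right) \left(\left(-2835\right) 3 - 9138\right) = \left(-58\right) 14755 + \left(-19879 - 19017\right) \left(\left(-2835\right) 3 - 9138\right) = -855790 - 38896 \left(-8505 - 9138\right) = -855790 - -686242128 = -855790 + 686242128 = 685386338$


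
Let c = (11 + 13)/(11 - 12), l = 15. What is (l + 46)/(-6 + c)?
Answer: -61/30 ≈ -2.0333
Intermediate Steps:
c = -24 (c = 24/(-1) = 24*(-1) = -24)
(l + 46)/(-6 + c) = (15 + 46)/(-6 - 24) = 61/(-30) = -1/30*61 = -61/30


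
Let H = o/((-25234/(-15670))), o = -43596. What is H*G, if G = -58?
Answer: 19811330280/12617 ≈ 1.5702e+6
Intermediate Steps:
H = -341574660/12617 (H = -43596/((-25234/(-15670))) = -43596/((-25234*(-1/15670))) = -43596/12617/7835 = -43596*7835/12617 = -341574660/12617 ≈ -27073.)
H*G = -341574660/12617*(-58) = 19811330280/12617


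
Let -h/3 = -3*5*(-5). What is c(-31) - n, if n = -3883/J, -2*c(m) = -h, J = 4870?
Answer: -271996/2435 ≈ -111.70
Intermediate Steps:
h = -225 (h = -3*(-3*5)*(-5) = -(-45)*(-5) = -3*75 = -225)
c(m) = -225/2 (c(m) = -(-1)*(-225)/2 = -½*225 = -225/2)
n = -3883/4870 ≈ -0.79733
c(-31) - n = -225/2 - 1*(-3883/4870) = -225/2 + 3883/4870 = -271996/2435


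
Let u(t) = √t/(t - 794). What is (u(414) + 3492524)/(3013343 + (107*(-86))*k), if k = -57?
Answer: 3492524/3537857 - 3*√46/1344385660 ≈ 0.98719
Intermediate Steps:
u(t) = √t/(-794 + t)
(u(414) + 3492524)/(3013343 + (107*(-86))*k) = (√414/(-794 + 414) + 3492524)/(3013343 + (107*(-86))*(-57)) = ((3*√46)/(-380) + 3492524)/(3013343 - 9202*(-57)) = ((3*√46)*(-1/380) + 3492524)/(3013343 + 524514) = (-3*√46/380 + 3492524)/3537857 = (3492524 - 3*√46/380)*(1/3537857) = 3492524/3537857 - 3*√46/1344385660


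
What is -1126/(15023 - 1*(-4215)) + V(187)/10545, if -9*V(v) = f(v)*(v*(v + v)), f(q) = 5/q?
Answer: -14283809/182578239 ≈ -0.078234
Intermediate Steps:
V(v) = -10*v/9 (V(v) = -5/v*v*(v + v)/9 = -5/v*v*(2*v)/9 = -5/v*2*v²/9 = -10*v/9)
-1126/(15023 - 1*(-4215)) + V(187)/10545 = -1126/(15023 - 1*(-4215)) - 10/9*187/10545 = -1126/(15023 + 4215) - 1870/9*1/10545 = -1126/19238 - 374/18981 = -1126*1/19238 - 374/18981 = -563/9619 - 374/18981 = -14283809/182578239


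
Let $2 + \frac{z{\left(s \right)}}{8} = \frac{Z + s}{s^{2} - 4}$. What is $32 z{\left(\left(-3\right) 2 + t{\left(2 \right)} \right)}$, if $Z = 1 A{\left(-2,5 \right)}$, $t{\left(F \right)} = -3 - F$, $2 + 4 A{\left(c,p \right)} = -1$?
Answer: $- \frac{62912}{117} \approx -537.71$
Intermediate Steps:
$A{\left(c,p \right)} = - \frac{3}{4}$ ($A{\left(c,p \right)} = - \frac{1}{2} + \frac{1}{4} \left(-1\right) = - \frac{1}{2} - \frac{1}{4} = - \frac{3}{4}$)
$Z = - \frac{3}{4}$ ($Z = 1 \left(- \frac{3}{4}\right) = - \frac{3}{4} \approx -0.75$)
$z{\left(s \right)} = -16 + \frac{8 \left(- \frac{3}{4} + s\right)}{-4 + s^{2}}$ ($z{\left(s \right)} = -16 + 8 \frac{- \frac{3}{4} + s}{s^{2} - 4} = -16 + 8 \frac{- \frac{3}{4} + s}{-4 + s^{2}} = -16 + \frac{8 \left(- \frac{3}{4} + s\right)}{-4 + s^{2}}$)
$32 z{\left(\left(-3\right) 2 + t{\left(2 \right)} \right)} = 32 \frac{2 \left(29 - 8 \left(\left(-3\right) 2 - 5\right)^{2} + 4 \left(\left(-3\right) 2 - 5\right)\right)}{-4 + \left(\left(-3\right) 2 - 5\right)^{2}} = 32 \frac{2 \left(29 - 8 \left(-6 - 5\right)^{2} + 4 \left(-6 - 5\right)\right)}{-4 + \left(-6 - 5\right)^{2}} = 32 \frac{2 \left(29 - 8 \left(-11\right)^{2} + 4 \left(-11\right)\right)}{-4 + \left(-11\right)^{2}} = 32 \frac{2 \left(29 - 968 - 44\right)}{-4 + 121} = 32 \frac{2 \left(29 - 968 - 44\right)}{117} = 32 \cdot 2 \cdot \frac{1}{117} \left(-983\right) = 32 \left(- \frac{1966}{117}\right) = - \frac{62912}{117}$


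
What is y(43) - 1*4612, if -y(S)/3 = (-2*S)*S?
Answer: 6482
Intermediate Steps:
y(S) = 6*S**2 (y(S) = -3*(-2*S)*S = -(-6)*S**2 = 6*S**2)
y(43) - 1*4612 = 6*43**2 - 1*4612 = 6*1849 - 4612 = 11094 - 4612 = 6482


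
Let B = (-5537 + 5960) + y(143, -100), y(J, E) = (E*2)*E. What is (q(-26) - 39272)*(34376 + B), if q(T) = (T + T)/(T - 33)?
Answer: -126969063804/59 ≈ -2.1520e+9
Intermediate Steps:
y(J, E) = 2*E**2 (y(J, E) = (2*E)*E = 2*E**2)
q(T) = 2*T/(-33 + T) (q(T) = (2*T)/(-33 + T) = 2*T/(-33 + T))
B = 20423 (B = (-5537 + 5960) + 2*(-100)**2 = 423 + 2*10000 = 423 + 20000 = 20423)
(q(-26) - 39272)*(34376 + B) = (2*(-26)/(-33 - 26) - 39272)*(34376 + 20423) = (2*(-26)/(-59) - 39272)*54799 = (2*(-26)*(-1/59) - 39272)*54799 = (52/59 - 39272)*54799 = -2316996/59*54799 = -126969063804/59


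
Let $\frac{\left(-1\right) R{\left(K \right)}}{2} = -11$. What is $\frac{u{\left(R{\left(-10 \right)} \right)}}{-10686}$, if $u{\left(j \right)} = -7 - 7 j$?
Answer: $\frac{161}{10686} \approx 0.015066$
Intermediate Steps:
$R{\left(K \right)} = 22$ ($R{\left(K \right)} = \left(-2\right) \left(-11\right) = 22$)
$\frac{u{\left(R{\left(-10 \right)} \right)}}{-10686} = \frac{-7 - 154}{-10686} = \left(-7 - 154\right) \left(- \frac{1}{10686}\right) = \left(-161\right) \left(- \frac{1}{10686}\right) = \frac{161}{10686}$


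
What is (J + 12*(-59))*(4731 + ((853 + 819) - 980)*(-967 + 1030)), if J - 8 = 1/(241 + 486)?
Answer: -24593561973/727 ≈ -3.3829e+7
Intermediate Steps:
J = 5817/727 (J = 8 + 1/(241 + 486) = 8 + 1/727 = 5817/727 ≈ 8.0014)
(J + 12*(-59))*(4731 + ((853 + 819) - 980)*(-967 + 1030)) = (5817/727 + 12*(-59))*(4731 + ((853 + 819) - 980)*(-967 + 1030)) = (5817/727 - 708)*(4731 + (1672 - 980)*63) = -508899*(4731 + 692*63)/727 = -508899*(4731 + 43596)/727 = -508899/727*48327 = -24593561973/727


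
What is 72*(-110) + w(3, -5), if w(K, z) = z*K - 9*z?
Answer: -7890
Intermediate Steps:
w(K, z) = -9*z + K*z (w(K, z) = K*z - 9*z = -9*z + K*z)
72*(-110) + w(3, -5) = 72*(-110) - 5*(-9 + 3) = -7920 - 5*(-6) = -7920 + 30 = -7890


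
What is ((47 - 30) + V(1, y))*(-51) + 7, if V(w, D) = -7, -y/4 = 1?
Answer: -503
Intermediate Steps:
y = -4 (y = -4*1 = -4)
((47 - 30) + V(1, y))*(-51) + 7 = ((47 - 30) - 7)*(-51) + 7 = (17 - 7)*(-51) + 7 = 10*(-51) + 7 = -510 + 7 = -503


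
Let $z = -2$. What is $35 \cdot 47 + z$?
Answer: $1643$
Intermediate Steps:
$35 \cdot 47 + z = 35 \cdot 47 - 2 = 1645 - 2 = 1643$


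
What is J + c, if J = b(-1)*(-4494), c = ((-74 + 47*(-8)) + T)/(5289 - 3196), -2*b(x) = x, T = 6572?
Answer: -4696849/2093 ≈ -2244.1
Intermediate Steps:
b(x) = -x/2
c = 6122/2093 (c = ((-74 + 47*(-8)) + 6572)/(5289 - 3196) = ((-74 - 376) + 6572)/2093 = (-450 + 6572)*(1/2093) = 6122*(1/2093) = 6122/2093 ≈ 2.9250)
J = -2247 (J = -½*(-1)*(-4494) = (½)*(-4494) = -2247)
J + c = -2247 + 6122/2093 = -4696849/2093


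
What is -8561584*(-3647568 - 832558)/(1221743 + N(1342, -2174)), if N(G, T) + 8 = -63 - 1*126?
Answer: 19178487539792/610773 ≈ 3.1400e+7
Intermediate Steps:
N(G, T) = -197 (N(G, T) = -8 + (-63 - 1*126) = -8 + (-63 - 126) = -8 - 189 = -197)
-8561584*(-3647568 - 832558)/(1221743 + N(1342, -2174)) = -8561584*(-3647568 - 832558)/(1221743 - 197) = -8561584/(1221546/(-4480126)) = -8561584/(1221546*(-1/4480126)) = -8561584/(-610773/2240063) = -8561584*(-2240063/610773) = 19178487539792/610773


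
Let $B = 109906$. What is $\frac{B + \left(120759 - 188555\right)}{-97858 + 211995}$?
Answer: $\frac{42110}{114137} \approx 0.36894$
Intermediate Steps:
$\frac{B + \left(120759 - 188555\right)}{-97858 + 211995} = \frac{109906 + \left(120759 - 188555\right)}{-97858 + 211995} = \frac{109906 + \left(120759 - 188555\right)}{114137} = \left(109906 - 67796\right) \frac{1}{114137} = 42110 \cdot \frac{1}{114137} = \frac{42110}{114137}$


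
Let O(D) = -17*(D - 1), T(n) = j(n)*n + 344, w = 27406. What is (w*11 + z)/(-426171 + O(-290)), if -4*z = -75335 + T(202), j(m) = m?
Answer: -1240051/1684896 ≈ -0.73598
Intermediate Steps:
T(n) = 344 + n² (T(n) = n*n + 344 = n² + 344 = 344 + n²)
O(D) = 17 - 17*D (O(D) = -17*(-1 + D) = 17 - 17*D)
z = 34187/4 (z = -(-75335 + (344 + 202²))/4 = -(-75335 + (344 + 40804))/4 = -(-75335 + 41148)/4 = -¼*(-34187) = 34187/4 ≈ 8546.8)
(w*11 + z)/(-426171 + O(-290)) = (27406*11 + 34187/4)/(-426171 + (17 - 17*(-290))) = (301466 + 34187/4)/(-426171 + (17 + 4930)) = 1240051/(4*(-426171 + 4947)) = (1240051/4)/(-421224) = (1240051/4)*(-1/421224) = -1240051/1684896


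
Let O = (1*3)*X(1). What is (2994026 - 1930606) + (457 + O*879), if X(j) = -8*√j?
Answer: 1042781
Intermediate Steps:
O = -24 (O = (1*3)*(-8*√1) = 3*(-8*1) = 3*(-8) = -24)
(2994026 - 1930606) + (457 + O*879) = (2994026 - 1930606) + (457 - 24*879) = 1063420 + (457 - 21096) = 1063420 - 20639 = 1042781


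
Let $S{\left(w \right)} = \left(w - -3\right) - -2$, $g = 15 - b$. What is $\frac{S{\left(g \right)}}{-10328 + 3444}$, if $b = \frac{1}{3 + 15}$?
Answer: $- \frac{359}{123912} \approx -0.0028972$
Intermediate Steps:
$b = \frac{1}{18} \approx 0.055556$
$g = \frac{269}{18}$ ($g = 15 - \frac{1}{18} = \frac{269}{18} \approx 14.944$)
$S{\left(w \right)} = 5 + w$ ($S{\left(w \right)} = \left(w + 3\right) + 2 = \left(3 + w\right) + 2 = 5 + w$)
$\frac{S{\left(g \right)}}{-10328 + 3444} = \frac{5 + \frac{269}{18}}{-10328 + 3444} = \frac{359}{18 \left(-6884\right)} = \frac{359}{18} \left(- \frac{1}{6884}\right) = - \frac{359}{123912}$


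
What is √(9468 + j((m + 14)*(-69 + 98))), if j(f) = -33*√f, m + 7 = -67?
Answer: √(9468 - 66*I*√435) ≈ 97.559 - 7.0549*I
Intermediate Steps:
m = -74 (m = -7 - 67 = -74)
√(9468 + j((m + 14)*(-69 + 98))) = √(9468 - 33*√(-74 + 14)*√(-69 + 98)) = √(9468 - 33*2*I*√435) = √(9468 - 66*I*√435)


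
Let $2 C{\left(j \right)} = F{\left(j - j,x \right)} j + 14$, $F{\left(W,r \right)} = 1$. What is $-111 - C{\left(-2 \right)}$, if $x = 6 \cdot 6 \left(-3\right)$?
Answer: $-117$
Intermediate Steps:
$x = -108$ ($x = 36 \left(-3\right) = -108$)
$C{\left(j \right)} = 7 + \frac{j}{2}$ ($C{\left(j \right)} = \frac{1 j + 14}{2} = \frac{j + 14}{2} = \frac{14 + j}{2} = 7 + \frac{j}{2}$)
$-111 - C{\left(-2 \right)} = -111 - \left(7 + \frac{1}{2} \left(-2\right)\right) = -111 - \left(7 - 1\right) = -111 - 6 = -117$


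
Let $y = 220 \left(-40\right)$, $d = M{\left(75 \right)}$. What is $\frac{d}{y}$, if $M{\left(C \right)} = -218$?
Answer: $\frac{109}{4400} \approx 0.024773$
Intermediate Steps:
$d = -218$
$y = -8800$
$\frac{d}{y} = - \frac{218}{-8800} = \left(-218\right) \left(- \frac{1}{8800}\right) = \frac{109}{4400}$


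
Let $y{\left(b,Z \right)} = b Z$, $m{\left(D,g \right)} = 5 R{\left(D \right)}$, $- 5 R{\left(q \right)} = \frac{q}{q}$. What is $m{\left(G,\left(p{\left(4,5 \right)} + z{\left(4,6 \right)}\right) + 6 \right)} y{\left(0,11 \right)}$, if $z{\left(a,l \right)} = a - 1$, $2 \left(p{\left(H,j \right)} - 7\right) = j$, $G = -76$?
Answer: $0$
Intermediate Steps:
$R{\left(q \right)} = - \frac{1}{5}$ ($R{\left(q \right)} = - \frac{q \frac{1}{q}}{5} = \left(- \frac{1}{5}\right) 1 = - \frac{1}{5}$)
$p{\left(H,j \right)} = 7 + \frac{j}{2}$
$z{\left(a,l \right)} = -1 + a$ ($z{\left(a,l \right)} = a - 1 = -1 + a$)
$m{\left(D,g \right)} = -1$ ($m{\left(D,g \right)} = 5 \left(- \frac{1}{5}\right) = -1$)
$y{\left(b,Z \right)} = Z b$
$m{\left(G,\left(p{\left(4,5 \right)} + z{\left(4,6 \right)}\right) + 6 \right)} y{\left(0,11 \right)} = - 11 \cdot 0 = \left(-1\right) 0 = 0$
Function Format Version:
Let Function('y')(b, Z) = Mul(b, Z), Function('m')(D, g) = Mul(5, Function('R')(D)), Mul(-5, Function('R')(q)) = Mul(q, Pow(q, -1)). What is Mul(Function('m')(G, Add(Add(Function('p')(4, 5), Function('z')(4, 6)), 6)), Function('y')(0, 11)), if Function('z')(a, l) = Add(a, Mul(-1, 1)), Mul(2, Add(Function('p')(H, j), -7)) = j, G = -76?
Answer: 0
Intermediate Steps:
Function('R')(q) = Rational(-1, 5) (Function('R')(q) = Mul(Rational(-1, 5), Mul(q, Pow(q, -1))) = Mul(Rational(-1, 5), 1) = Rational(-1, 5))
Function('p')(H, j) = Add(7, Mul(Rational(1, 2), j))
Function('z')(a, l) = Add(-1, a) (Function('z')(a, l) = Add(a, -1) = Add(-1, a))
Function('m')(D, g) = -1 (Function('m')(D, g) = Mul(5, Rational(-1, 5)) = -1)
Function('y')(b, Z) = Mul(Z, b)
Mul(Function('m')(G, Add(Add(Function('p')(4, 5), Function('z')(4, 6)), 6)), Function('y')(0, 11)) = Mul(-1, Mul(11, 0)) = Mul(-1, 0) = 0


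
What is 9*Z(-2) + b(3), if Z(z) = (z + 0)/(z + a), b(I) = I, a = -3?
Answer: 33/5 ≈ 6.6000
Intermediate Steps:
Z(z) = z/(-3 + z) (Z(z) = (z + 0)/(z - 3) = z/(-3 + z))
9*Z(-2) + b(3) = 9*(-2/(-3 - 2)) + 3 = 9*(-2/(-5)) + 3 = 9*(-2*(-⅕)) + 3 = 9*(⅖) + 3 = 18/5 + 3 = 33/5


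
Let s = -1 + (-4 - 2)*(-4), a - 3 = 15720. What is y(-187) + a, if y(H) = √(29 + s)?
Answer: 15723 + 2*√13 ≈ 15730.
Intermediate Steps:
a = 15723 (a = 3 + 15720 = 15723)
s = 23 (s = -1 - 6*(-4) = -1 + 24 = 23)
y(H) = 2*√13 (y(H) = √(29 + 23) = √52 = 2*√13)
y(-187) + a = 2*√13 + 15723 = 15723 + 2*√13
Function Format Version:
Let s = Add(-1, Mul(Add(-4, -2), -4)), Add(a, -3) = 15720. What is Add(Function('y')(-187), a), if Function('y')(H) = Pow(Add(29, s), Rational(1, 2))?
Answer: Add(15723, Mul(2, Pow(13, Rational(1, 2)))) ≈ 15730.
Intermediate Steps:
a = 15723 (a = Add(3, 15720) = 15723)
s = 23 (s = Add(-1, Mul(-6, -4)) = Add(-1, 24) = 23)
Function('y')(H) = Mul(2, Pow(13, Rational(1, 2))) (Function('y')(H) = Pow(Add(29, 23), Rational(1, 2)) = Pow(52, Rational(1, 2)) = Mul(2, Pow(13, Rational(1, 2))))
Add(Function('y')(-187), a) = Add(Mul(2, Pow(13, Rational(1, 2))), 15723) = Add(15723, Mul(2, Pow(13, Rational(1, 2))))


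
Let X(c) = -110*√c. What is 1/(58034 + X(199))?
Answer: 29017/1682768628 + 55*√199/1682768628 ≈ 1.7705e-5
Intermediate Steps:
1/(58034 + X(199)) = 1/(58034 - 110*√199)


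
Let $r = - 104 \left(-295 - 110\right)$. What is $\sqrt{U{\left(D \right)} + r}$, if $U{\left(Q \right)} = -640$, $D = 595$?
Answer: $2 \sqrt{10370} \approx 203.67$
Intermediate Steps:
$r = 42120$ ($r = \left(-104\right) \left(-405\right) = 42120$)
$\sqrt{U{\left(D \right)} + r} = \sqrt{-640 + 42120} = \sqrt{41480} = 2 \sqrt{10370}$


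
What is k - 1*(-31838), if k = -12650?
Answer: 19188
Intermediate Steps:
k - 1*(-31838) = -12650 - 1*(-31838) = -12650 + 31838 = 19188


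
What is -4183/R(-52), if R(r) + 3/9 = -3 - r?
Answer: -12549/146 ≈ -85.952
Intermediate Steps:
R(r) = -10/3 - r (R(r) = -1/3 + (-3 - r) = -10/3 - r)
-4183/R(-52) = -4183/(-10/3 - 1*(-52)) = -4183/(-10/3 + 52) = -4183/146/3 = -4183*3/146 = -12549/146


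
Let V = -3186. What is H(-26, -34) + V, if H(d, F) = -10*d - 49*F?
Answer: -1260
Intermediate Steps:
H(d, F) = -49*F - 10*d
H(-26, -34) + V = (-49*(-34) - 10*(-26)) - 3186 = (1666 + 260) - 3186 = 1926 - 3186 = -1260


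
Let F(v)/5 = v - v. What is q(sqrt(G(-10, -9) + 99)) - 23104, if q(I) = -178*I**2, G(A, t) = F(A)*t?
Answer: -40726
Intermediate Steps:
F(v) = 0 (F(v) = 5*(v - v) = 5*0 = 0)
G(A, t) = 0 (G(A, t) = 0*t = 0)
q(sqrt(G(-10, -9) + 99)) - 23104 = -178*(sqrt(0 + 99))**2 - 23104 = -178*(sqrt(99))**2 - 23104 = -178*(3*sqrt(11))**2 - 23104 = -178*99 - 23104 = -17622 - 23104 = -40726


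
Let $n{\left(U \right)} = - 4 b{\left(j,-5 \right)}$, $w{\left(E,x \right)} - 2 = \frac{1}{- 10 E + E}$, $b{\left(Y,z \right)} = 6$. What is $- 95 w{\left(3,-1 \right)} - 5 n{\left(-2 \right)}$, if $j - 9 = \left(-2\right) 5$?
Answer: $- \frac{1795}{27} \approx -66.481$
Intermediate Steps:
$j = -1$ ($j = 9 - 10 = -1$)
$w{\left(E,x \right)} = 2 - \frac{1}{9 E}$ ($w{\left(E,x \right)} = 2 + \frac{1}{- 10 E + E} = 2 + \frac{1}{\left(-9\right) E} = 2 - \frac{1}{9 E}$)
$n{\left(U \right)} = -24$ ($n{\left(U \right)} = \left(-4\right) 6 = -24$)
$- 95 w{\left(3,-1 \right)} - 5 n{\left(-2 \right)} = - 95 \left(2 - \frac{1}{9 \cdot 3}\right) - -120 = - 95 \left(2 - \frac{1}{27}\right) + 120 = \left(-95\right) \frac{53}{27} + 120 = - \frac{5035}{27} + 120 = - \frac{1795}{27}$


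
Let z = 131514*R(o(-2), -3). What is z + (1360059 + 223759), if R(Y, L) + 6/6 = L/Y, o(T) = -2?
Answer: 1649575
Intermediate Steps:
R(Y, L) = -1 + L/Y
z = 65757 (z = 131514*((-3 - 1*(-2))/(-2)) = 131514*(-(-3 + 2)/2) = 131514*(-½*(-1)) = 131514*(½) = 65757)
z + (1360059 + 223759) = 65757 + (1360059 + 223759) = 65757 + 1583818 = 1649575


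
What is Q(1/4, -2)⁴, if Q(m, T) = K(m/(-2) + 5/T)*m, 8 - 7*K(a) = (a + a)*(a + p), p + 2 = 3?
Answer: 83521/644513529856 ≈ 1.2959e-7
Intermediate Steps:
p = 1 (p = -2 + 3 = 1)
K(a) = 8/7 - 2*a*(1 + a)/7 (K(a) = 8/7 - (a + a)*(a + 1)/7 = 8/7 - 2*a*(1 + a)/7)
Q(m, T) = m*(8/7 - 10/(7*T) - 2*(5/T - m/2)²/7 + m/7) (Q(m, T) = (8/7 - 2*(m/(-2) + 5/T)/7 - 2*(m/(-2) + 5/T)²/7)*m = (8/7 - 2*(m*(-½) + 5/T)/7 - 2*(m*(-½) + 5/T)²/7)*m = (8/7 - 2*(-m/2 + 5/T)/7 - 2*(-m/2 + 5/T)²/7)*m = (8/7 - 2*(5/T - m/2)/7 - 2*(5/T - m/2)²/7)*m = (8/7 + (-10/(7*T) + m/7) - 2*(5/T - m/2)²/7)*m = (8/7 - 10/(7*T) - 2*(5/T - m/2)²/7 + m/7)*m = m*(8/7 - 10/(7*T) - 2*(5/T - m/2)²/7 + m/7))
Q(1/4, -2)⁴ = ((1/14)*(1/4)*(-(-10 - 2/4)² + 16*(-2)² + 2*(-2)*(-10 - 2/4))/(-2)²)⁴ = ((1/14)*(1*(¼))*(¼)*(-(-10 - 2/4)² + 16*4 + 2*(-2)*(-10 - 2/4)))⁴ = ((1/14)*(¼)*(¼)*(-(-10 - 2*¼)² + 64 + 2*(-2)*(-10 - 2*¼)))⁴ = ((1/14)*(¼)*(¼)*(-(-10 - ½)² + 64 + 2*(-2)*(-10 - ½)))⁴ = ((1/14)*(¼)*(¼)*(-(-21/2)² + 64 + 2*(-2)*(-21/2)))⁴ = ((1/14)*(¼)*(¼)*(-1*441/4 + 64 + 42))⁴ = ((1/14)*(¼)*(¼)*(-441/4 + 64 + 42))⁴ = ((1/14)*(¼)*(¼)*(-17/4))⁴ = (-17/896)⁴ = 83521/644513529856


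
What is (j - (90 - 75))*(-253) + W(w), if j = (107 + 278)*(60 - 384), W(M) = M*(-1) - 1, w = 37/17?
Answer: 536571201/17 ≈ 3.1563e+7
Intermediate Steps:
w = 37/17 (w = 37*(1/17) = 37/17 ≈ 2.1765)
W(M) = -1 - M (W(M) = -M - 1 = -1 - M)
j = -124740 (j = 385*(-324) = -124740)
(j - (90 - 75))*(-253) + W(w) = (-124740 - (90 - 75))*(-253) + (-1 - 1*37/17) = (-124740 - 1*15)*(-253) + (-1 - 37/17) = (-124740 - 15)*(-253) - 54/17 = -124755*(-253) - 54/17 = 31563015 - 54/17 = 536571201/17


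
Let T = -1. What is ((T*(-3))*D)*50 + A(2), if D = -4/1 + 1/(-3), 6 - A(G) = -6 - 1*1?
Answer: -637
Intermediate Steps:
A(G) = 13 (A(G) = 6 - (-6 - 1*1) = 6 - (-6 - 1) = 6 - 1*(-7) = 6 + 7 = 13)
D = -13/3 (D = -4*1 + 1*(-⅓) = -4 - ⅓ = -13/3 ≈ -4.3333)
((T*(-3))*D)*50 + A(2) = (-1*(-3)*(-13/3))*50 + 13 = (3*(-13/3))*50 + 13 = -13*50 + 13 = -650 + 13 = -637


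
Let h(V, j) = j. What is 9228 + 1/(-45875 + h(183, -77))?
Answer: 424045055/45952 ≈ 9228.0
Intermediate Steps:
9228 + 1/(-45875 + h(183, -77)) = 9228 + 1/(-45875 - 77) = 9228 + 1/(-45952) = 9228 - 1/45952 = 424045055/45952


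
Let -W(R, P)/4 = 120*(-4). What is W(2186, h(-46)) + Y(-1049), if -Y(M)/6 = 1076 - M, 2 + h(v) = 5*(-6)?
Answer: -10830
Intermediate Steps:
h(v) = -32 (h(v) = -2 + 5*(-6) = -2 - 30 = -32)
Y(M) = -6456 + 6*M (Y(M) = -6*(1076 - M) = -6456 + 6*M)
W(R, P) = 1920 (W(R, P) = -480*(-4) = -4*(-480) = 1920)
W(2186, h(-46)) + Y(-1049) = 1920 + (-6456 + 6*(-1049)) = 1920 + (-6456 - 6294) = 1920 - 12750 = -10830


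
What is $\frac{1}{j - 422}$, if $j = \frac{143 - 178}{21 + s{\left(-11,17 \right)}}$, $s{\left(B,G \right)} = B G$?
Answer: $- \frac{166}{70017} \approx -0.0023709$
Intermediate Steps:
$j = \frac{35}{166}$ ($j = \frac{143 - 178}{21 - 187} = - \frac{35}{21 - 187} = - \frac{35}{-166} = \left(-35\right) \left(- \frac{1}{166}\right) = \frac{35}{166} \approx 0.21084$)
$\frac{1}{j - 422} = \frac{1}{\frac{35}{166} - 422} = \frac{1}{- \frac{70017}{166}} = - \frac{166}{70017}$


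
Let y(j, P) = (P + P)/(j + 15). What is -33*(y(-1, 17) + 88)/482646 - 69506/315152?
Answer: -20117563355/88728997112 ≈ -0.22673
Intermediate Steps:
y(j, P) = 2*P/(15 + j) (y(j, P) = (2*P)/(15 + j) = 2*P/(15 + j))
-33*(y(-1, 17) + 88)/482646 - 69506/315152 = -33*(2*17/(15 - 1) + 88)/482646 - 69506/315152 = -33*(2*17/14 + 88)*(1/482646) - 69506*1/315152 = -33*(2*17*(1/14) + 88)*(1/482646) - 34753/157576 = -33*(17/7 + 88)*(1/482646) - 34753/157576 = -33*633/7*(1/482646) - 34753/157576 = -20889/7*1/482646 - 34753/157576 = -6963/1126174 - 34753/157576 = -20117563355/88728997112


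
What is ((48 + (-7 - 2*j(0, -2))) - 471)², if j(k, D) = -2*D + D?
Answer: 188356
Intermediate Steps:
j(k, D) = -D
((48 + (-7 - 2*j(0, -2))) - 471)² = ((48 + (-7 - (-2)*(-2))) - 471)² = ((48 + (-7 - 2*2)) - 471)² = ((48 + (-7 - 4)) - 471)² = ((48 - 11) - 471)² = (37 - 471)² = (-434)² = 188356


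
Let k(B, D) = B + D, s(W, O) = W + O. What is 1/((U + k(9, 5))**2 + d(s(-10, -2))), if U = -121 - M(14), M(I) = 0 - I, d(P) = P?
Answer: 1/8637 ≈ 0.00011578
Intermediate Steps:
s(W, O) = O + W
M(I) = -I
U = -107 (U = -121 - (-1)*14 = -121 - 1*(-14) = -121 + 14 = -107)
1/((U + k(9, 5))**2 + d(s(-10, -2))) = 1/((-107 + (9 + 5))**2 + (-2 - 10)) = 1/((-107 + 14)**2 - 12) = 1/((-93)**2 - 12) = 1/(8649 - 12) = 1/8637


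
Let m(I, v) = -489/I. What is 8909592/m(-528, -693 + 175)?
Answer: 1568088192/163 ≈ 9.6202e+6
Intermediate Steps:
8909592/m(-528, -693 + 175) = 8909592/((-489/(-528))) = 8909592/((-489*(-1/528))) = 8909592/(163/176) = 8909592*(176/163) = 1568088192/163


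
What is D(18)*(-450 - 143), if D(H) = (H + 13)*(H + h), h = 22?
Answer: -735320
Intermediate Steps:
D(H) = (13 + H)*(22 + H) (D(H) = (H + 13)*(H + 22) = (13 + H)*(22 + H))
D(18)*(-450 - 143) = (286 + 18**2 + 35*18)*(-450 - 143) = (286 + 324 + 630)*(-593) = 1240*(-593) = -735320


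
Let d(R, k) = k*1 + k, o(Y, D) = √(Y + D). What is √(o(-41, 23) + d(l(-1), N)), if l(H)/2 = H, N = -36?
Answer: √(-72 + 3*I*√2) ≈ 0.2499 + 8.489*I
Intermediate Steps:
l(H) = 2*H
o(Y, D) = √(D + Y)
d(R, k) = 2*k (d(R, k) = k + k = 2*k)
√(o(-41, 23) + d(l(-1), N)) = √(√(23 - 41) + 2*(-36)) = √(√(-18) - 72) = √(3*I*√2 - 72) = √(-72 + 3*I*√2)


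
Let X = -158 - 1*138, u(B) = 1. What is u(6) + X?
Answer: -295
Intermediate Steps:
X = -296 (X = -158 - 138 = -296)
u(6) + X = 1 - 296 = -295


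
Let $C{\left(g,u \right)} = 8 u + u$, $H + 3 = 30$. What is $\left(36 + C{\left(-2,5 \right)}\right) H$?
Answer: $2187$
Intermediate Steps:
$H = 27$ ($H = -3 + 30 = 27$)
$C{\left(g,u \right)} = 9 u$
$\left(36 + C{\left(-2,5 \right)}\right) H = \left(36 + 9 \cdot 5\right) 27 = \left(36 + 45\right) 27 = 81 \cdot 27 = 2187$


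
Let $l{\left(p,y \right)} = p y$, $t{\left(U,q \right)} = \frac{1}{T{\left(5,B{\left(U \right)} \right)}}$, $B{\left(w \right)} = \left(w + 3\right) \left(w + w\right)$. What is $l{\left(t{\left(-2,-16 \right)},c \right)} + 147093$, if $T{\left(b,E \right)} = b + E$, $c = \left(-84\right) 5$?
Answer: $146673$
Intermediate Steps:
$c = -420$
$B{\left(w \right)} = 2 w \left(3 + w\right)$ ($B{\left(w \right)} = \left(3 + w\right) 2 w = 2 w \left(3 + w\right)$)
$T{\left(b,E \right)} = E + b$
$t{\left(U,q \right)} = \frac{1}{5 + 2 U \left(3 + U\right)}$ ($t{\left(U,q \right)} = \frac{1}{2 U \left(3 + U\right) + 5} = \frac{1}{5 + 2 U \left(3 + U\right)}$)
$l{\left(t{\left(-2,-16 \right)},c \right)} + 147093 = \frac{1}{5 + 2 \left(-2\right) \left(3 - 2\right)} \left(-420\right) + 147093 = \frac{1}{5 + 2 \left(-2\right) 1} \left(-420\right) + 147093 = \frac{1}{5 - 4} \left(-420\right) + 147093 = 1^{-1} \left(-420\right) + 147093 = 1 \left(-420\right) + 147093 = -420 + 147093 = 146673$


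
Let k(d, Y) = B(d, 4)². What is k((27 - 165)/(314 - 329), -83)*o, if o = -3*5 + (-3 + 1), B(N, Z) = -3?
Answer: -153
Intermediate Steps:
k(d, Y) = 9 (k(d, Y) = (-3)² = 9)
o = -17 (o = -15 - 2 = -17)
k((27 - 165)/(314 - 329), -83)*o = 9*(-17) = -153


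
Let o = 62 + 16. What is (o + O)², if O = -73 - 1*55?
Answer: 2500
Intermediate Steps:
O = -128 (O = -73 - 55 = -128)
o = 78
(o + O)² = (78 - 128)² = (-50)² = 2500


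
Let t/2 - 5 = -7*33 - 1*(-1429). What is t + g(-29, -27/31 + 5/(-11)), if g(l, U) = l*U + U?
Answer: 833102/341 ≈ 2443.1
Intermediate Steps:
g(l, U) = U + U*l (g(l, U) = U*l + U = U + U*l)
t = 2406 (t = 10 + 2*(-7*33 - 1*(-1429)) = 10 + 2*(-231 + 1429) = 10 + 2*1198 = 10 + 2396 = 2406)
t + g(-29, -27/31 + 5/(-11)) = 2406 + (-27/31 + 5/(-11))*(1 - 29) = 2406 + (-27*1/31 + 5*(-1/11))*(-28) = 2406 + (-27/31 - 5/11)*(-28) = 2406 - 452/341*(-28) = 2406 + 12656/341 = 833102/341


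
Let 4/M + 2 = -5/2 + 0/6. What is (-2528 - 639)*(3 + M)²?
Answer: -1143287/81 ≈ -14115.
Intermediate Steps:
M = -8/9 (M = 4/(-2 + (-5/2 + 0/6)) = 4/(-2 + (-5*½ + 0*(⅙))) = 4/(-2 + (-5/2 + 0)) = 4/(-2 - 5/2) = 4/(-9/2) = 4*(-2/9) = -8/9 ≈ -0.88889)
(-2528 - 639)*(3 + M)² = (-2528 - 639)*(3 - 8/9)² = -3167*(19/9)² = -3167*361/81 = -1143287/81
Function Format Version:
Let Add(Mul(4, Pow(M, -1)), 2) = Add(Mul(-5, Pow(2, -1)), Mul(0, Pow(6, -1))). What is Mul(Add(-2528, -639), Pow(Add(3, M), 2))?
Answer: Rational(-1143287, 81) ≈ -14115.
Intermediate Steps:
M = Rational(-8, 9) (M = Mul(4, Pow(Add(-2, Add(Mul(-5, Pow(2, -1)), Mul(0, Pow(6, -1)))), -1)) = Mul(4, Pow(Add(-2, Add(Mul(-5, Rational(1, 2)), Mul(0, Rational(1, 6)))), -1)) = Mul(4, Pow(Add(-2, Add(Rational(-5, 2), 0)), -1)) = Mul(4, Pow(Add(-2, Rational(-5, 2)), -1)) = Mul(4, Pow(Rational(-9, 2), -1)) = Mul(4, Rational(-2, 9)) = Rational(-8, 9) ≈ -0.88889)
Mul(Add(-2528, -639), Pow(Add(3, M), 2)) = Mul(Add(-2528, -639), Pow(Add(3, Rational(-8, 9)), 2)) = Mul(-3167, Pow(Rational(19, 9), 2)) = Mul(-3167, Rational(361, 81)) = Rational(-1143287, 81)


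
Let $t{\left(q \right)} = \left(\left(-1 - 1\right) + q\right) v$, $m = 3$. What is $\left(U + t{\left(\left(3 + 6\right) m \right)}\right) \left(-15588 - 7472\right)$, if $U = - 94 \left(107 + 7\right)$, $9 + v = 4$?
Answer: $249993460$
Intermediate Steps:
$v = -5$ ($v = -9 + 4 = -5$)
$t{\left(q \right)} = 10 - 5 q$ ($t{\left(q \right)} = \left(\left(-1 - 1\right) + q\right) \left(-5\right) = \left(-2 + q\right) \left(-5\right) = 10 - 5 q$)
$U = -10716$ ($U = \left(-94\right) 114 = -10716$)
$\left(U + t{\left(\left(3 + 6\right) m \right)}\right) \left(-15588 - 7472\right) = \left(-10716 + \left(10 - 5 \left(3 + 6\right) 3\right)\right) \left(-15588 - 7472\right) = \left(-10716 + \left(10 - 5 \cdot 9 \cdot 3\right)\right) \left(-23060\right) = \left(-10716 + \left(10 - 135\right)\right) \left(-23060\right) = \left(-10716 - 125\right) \left(-23060\right) = \left(-10841\right) \left(-23060\right) = 249993460$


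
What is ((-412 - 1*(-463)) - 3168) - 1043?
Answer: -4160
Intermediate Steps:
((-412 - 1*(-463)) - 3168) - 1043 = ((-412 + 463) - 3168) - 1043 = (51 - 3168) - 1043 = -3117 - 1043 = -4160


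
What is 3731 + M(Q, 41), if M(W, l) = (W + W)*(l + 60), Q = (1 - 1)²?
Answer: 3731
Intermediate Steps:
Q = 0 (Q = 0² = 0)
M(W, l) = 2*W*(60 + l) (M(W, l) = (2*W)*(60 + l) = 2*W*(60 + l))
3731 + M(Q, 41) = 3731 + 2*0*(60 + 41) = 3731 + 2*0*101 = 3731 + 0 = 3731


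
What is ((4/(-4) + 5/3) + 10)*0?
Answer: 0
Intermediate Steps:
((4/(-4) + 5/3) + 10)*0 = ((4*(-1/4) + 5*(1/3)) + 10)*0 = ((-1 + 5/3) + 10)*0 = (2/3 + 10)*0 = (32/3)*0 = 0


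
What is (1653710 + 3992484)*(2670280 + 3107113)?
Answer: 32620281692242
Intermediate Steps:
(1653710 + 3992484)*(2670280 + 3107113) = 5646194*5777393 = 32620281692242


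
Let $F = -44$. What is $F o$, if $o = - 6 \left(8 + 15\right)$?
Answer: $6072$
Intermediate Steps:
$o = -138$ ($o = \left(-6\right) 23 = -138$)
$F o = \left(-44\right) \left(-138\right) = 6072$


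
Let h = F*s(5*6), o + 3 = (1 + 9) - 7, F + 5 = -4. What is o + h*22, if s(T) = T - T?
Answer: 0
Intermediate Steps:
F = -9 (F = -5 - 4 = -9)
o = 0 (o = -3 + ((1 + 9) - 7) = -3 + (10 - 7) = -3 + 3 = 0)
s(T) = 0
h = 0 (h = -9*0 = 0)
o + h*22 = 0 + 0*22 = 0 + 0 = 0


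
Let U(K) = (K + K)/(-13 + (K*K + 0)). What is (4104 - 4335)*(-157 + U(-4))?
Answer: 36883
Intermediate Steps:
U(K) = 2*K/(-13 + K**2) (U(K) = (2*K)/(-13 + (K**2 + 0)) = (2*K)/(-13 + K**2) = 2*K/(-13 + K**2))
(4104 - 4335)*(-157 + U(-4)) = (4104 - 4335)*(-157 + 2*(-4)/(-13 + (-4)**2)) = -231*(-157 + 2*(-4)/(-13 + 16)) = -231*(-157 + 2*(-4)/3) = -231*(-157 + 2*(-4)*(1/3)) = -231*(-157 - 8/3) = -231*(-479/3) = 36883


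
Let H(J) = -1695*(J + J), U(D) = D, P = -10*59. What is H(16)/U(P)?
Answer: 5424/59 ≈ 91.932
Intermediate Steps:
P = -590
H(J) = -3390*J
H(16)/U(P) = -3390*16/(-590) = -54240*(-1/590) = 5424/59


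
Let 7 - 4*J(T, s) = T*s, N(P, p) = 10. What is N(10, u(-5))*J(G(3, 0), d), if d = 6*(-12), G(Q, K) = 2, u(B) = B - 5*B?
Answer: 755/2 ≈ 377.50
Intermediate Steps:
u(B) = -4*B
d = -72
J(T, s) = 7/4 - T*s/4
N(10, u(-5))*J(G(3, 0), d) = 10*(7/4 - 1/4*2*(-72)) = 10*(7/4 + 36) = 10*(151/4) = 755/2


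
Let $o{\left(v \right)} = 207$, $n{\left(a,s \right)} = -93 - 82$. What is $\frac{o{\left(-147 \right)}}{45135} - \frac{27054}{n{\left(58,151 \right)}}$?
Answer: $\frac{27135967}{175525} \approx 154.6$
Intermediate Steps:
$n{\left(a,s \right)} = -175$
$\frac{o{\left(-147 \right)}}{45135} - \frac{27054}{n{\left(58,151 \right)}} = \frac{207}{45135} - \frac{27054}{-175} = 207 \cdot \frac{1}{45135} - - \frac{27054}{175} = \frac{23}{5015} + \frac{27054}{175} = \frac{27135967}{175525}$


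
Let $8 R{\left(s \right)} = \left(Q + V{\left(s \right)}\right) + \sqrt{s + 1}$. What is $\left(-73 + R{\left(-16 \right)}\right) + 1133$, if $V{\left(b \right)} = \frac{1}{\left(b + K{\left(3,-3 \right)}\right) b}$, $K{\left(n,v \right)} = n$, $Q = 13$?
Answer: $\frac{1766545}{1664} + \frac{i \sqrt{15}}{8} \approx 1061.6 + 0.48412 i$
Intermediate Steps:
$V{\left(b \right)} = \frac{1}{b \left(3 + b\right)}$ ($V{\left(b \right)} = \frac{1}{\left(b + 3\right) b} = \frac{1}{\left(3 + b\right) b} = \frac{1}{b \left(3 + b\right)}$)
$R{\left(s \right)} = \frac{13}{8} + \frac{\sqrt{1 + s}}{8} + \frac{1}{8 s \left(3 + s\right)}$ ($R{\left(s \right)} = \frac{\left(13 + \frac{1}{s \left(3 + s\right)}\right) + \sqrt{s + 1}}{8} = \frac{\left(13 + \frac{1}{s \left(3 + s\right)}\right) + \sqrt{1 + s}}{8} = \frac{13 + \sqrt{1 + s} + \frac{1}{s \left(3 + s\right)}}{8} = \frac{13}{8} + \frac{\sqrt{1 + s}}{8} + \frac{1}{8 s \left(3 + s\right)}$)
$\left(-73 + R{\left(-16 \right)}\right) + 1133 = \left(-73 + \frac{1 - 16 \left(3 - 16\right) \left(13 + \sqrt{1 - 16}\right)}{8 \left(-16\right) \left(3 - 16\right)}\right) + 1133 = \left(-73 + \frac{1}{8} \left(- \frac{1}{16}\right) \frac{1}{-13} \left(1 - - 208 \left(13 + \sqrt{-15}\right)\right)\right) + 1133 = \left(-73 + \frac{1}{8} \left(- \frac{1}{16}\right) \left(- \frac{1}{13}\right) \left(1 - - 208 \left(13 + i \sqrt{15}\right)\right)\right) + 1133 = \left(-73 + \frac{1}{8} \left(- \frac{1}{16}\right) \left(- \frac{1}{13}\right) \left(1 + \left(2704 + 208 i \sqrt{15}\right)\right)\right) + 1133 = \left(-73 + \frac{1}{8} \left(- \frac{1}{16}\right) \left(- \frac{1}{13}\right) \left(2705 + 208 i \sqrt{15}\right)\right) + 1133 = \left(-73 + \left(\frac{2705}{1664} + \frac{i \sqrt{15}}{8}\right)\right) + 1133 = \left(- \frac{118767}{1664} + \frac{i \sqrt{15}}{8}\right) + 1133 = \frac{1766545}{1664} + \frac{i \sqrt{15}}{8}$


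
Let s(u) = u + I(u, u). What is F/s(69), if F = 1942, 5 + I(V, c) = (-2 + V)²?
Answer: 1942/4553 ≈ 0.42653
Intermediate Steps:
I(V, c) = -5 + (-2 + V)²
s(u) = -5 + u + (-2 + u)² (s(u) = u + (-5 + (-2 + u)²) = -5 + u + (-2 + u)²)
F/s(69) = 1942/(-5 + 69 + (-2 + 69)²) = 1942/(-5 + 69 + 67²) = 1942/(-5 + 69 + 4489) = 1942/4553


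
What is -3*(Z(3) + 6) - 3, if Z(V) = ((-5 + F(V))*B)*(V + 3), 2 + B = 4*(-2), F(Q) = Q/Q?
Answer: -741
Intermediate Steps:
F(Q) = 1
B = -10 (B = -2 + 4*(-2) = -2 - 8 = -10)
Z(V) = 120 + 40*V (Z(V) = ((-5 + 1)*(-10))*(V + 3) = (-4*(-10))*(3 + V) = 40*(3 + V) = 120 + 40*V)
-3*(Z(3) + 6) - 3 = -3*((120 + 40*3) + 6) - 3 = -3*((120 + 120) + 6) - 3 = -3*(240 + 6) - 3 = -3*246 - 3 = -738 - 3 = -741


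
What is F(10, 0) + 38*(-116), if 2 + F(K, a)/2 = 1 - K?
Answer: -4430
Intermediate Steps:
F(K, a) = -2 - 2*K (F(K, a) = -4 + 2*(1 - K) = -4 + (2 - 2*K) = -2 - 2*K)
F(10, 0) + 38*(-116) = (-2 - 2*10) + 38*(-116) = (-2 - 20) - 4408 = -22 - 4408 = -4430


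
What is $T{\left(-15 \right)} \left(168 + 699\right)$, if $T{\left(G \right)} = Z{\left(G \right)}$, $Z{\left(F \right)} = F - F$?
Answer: $0$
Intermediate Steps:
$Z{\left(F \right)} = 0$
$T{\left(G \right)} = 0$
$T{\left(-15 \right)} \left(168 + 699\right) = 0 \left(168 + 699\right) = 0 \cdot 867 = 0$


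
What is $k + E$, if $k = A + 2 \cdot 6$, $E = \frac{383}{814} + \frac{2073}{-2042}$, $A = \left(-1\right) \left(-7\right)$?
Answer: $\frac{7669059}{415547} \approx 18.455$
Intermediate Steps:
$A = 7$
$E = - \frac{226334}{415547}$ ($E = 383 \cdot \frac{1}{814} + 2073 \left(- \frac{1}{2042}\right) = \frac{383}{814} - \frac{2073}{2042} = - \frac{226334}{415547} \approx -0.54467$)
$k = 19$ ($k = 7 + 2 \cdot 6 = 7 + 12 = 19$)
$k + E = 19 - \frac{226334}{415547} = \frac{7669059}{415547}$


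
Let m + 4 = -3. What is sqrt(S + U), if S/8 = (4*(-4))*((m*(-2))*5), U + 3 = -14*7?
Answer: I*sqrt(9061) ≈ 95.189*I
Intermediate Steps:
m = -7 (m = -4 - 3 = -7)
U = -101 (U = -3 - 14*7 = -3 - 98 = -101)
S = -8960 (S = 8*((4*(-4))*(-7*(-2)*5)) = 8*(-224*5) = 8*(-16*70) = 8*(-1120) = -8960)
sqrt(S + U) = sqrt(-8960 - 101) = sqrt(-9061) = I*sqrt(9061)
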